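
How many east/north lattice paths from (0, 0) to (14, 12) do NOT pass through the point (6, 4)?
Number of paths = 6955000

Total paths from (0, 0) to (14, 12): C(26, 14) = 9657700. Paths through (6, 4): (paths (0, 0) → (6, 4)) × (paths (6, 4) → (14, 12)) = C(10, 6) · C(16, 8) = 210 · 12870 = 2702700. Avoidance count = 9657700 − 2702700 = 6955000.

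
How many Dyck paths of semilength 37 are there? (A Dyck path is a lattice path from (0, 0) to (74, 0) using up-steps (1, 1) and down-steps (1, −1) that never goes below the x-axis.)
C_37 = 45950804324621742364

These Dyck paths are counted by the Catalan number C_n = (1/(n + 1)) · C(2n, n). For n = 37: C_37 = (1/38) · C(74, 37) = 1746130564335626209832/38 = 45950804324621742364.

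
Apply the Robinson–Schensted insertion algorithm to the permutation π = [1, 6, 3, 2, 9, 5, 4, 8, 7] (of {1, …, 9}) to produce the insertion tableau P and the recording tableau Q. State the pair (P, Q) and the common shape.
P = [1, 2, 4, 7] / [3, 5, 8] / [6, 9];  Q = [1, 2, 5, 8] / [3, 6, 9] / [4, 7];  common shape = (4, 3, 2)

Row-insert the values π_1, π_2, … into P one at a time, bumping the leftmost entry strictly greater than the inserted value down to the next row. The recording tableau Q records, in position (i, j), the step at which that cell was added to P.
  Insert 1 (step 1): P = [1];  Q = [1]
  Insert 6 (step 2): P = [1, 6];  Q = [1, 2]
  Insert 3 (step 3): P = [1, 3] / [6];  Q = [1, 2] / [3]
  Insert 2 (step 4): P = [1, 2] / [3] / [6];  Q = [1, 2] / [3] / [4]
  Insert 9 (step 5): P = [1, 2, 9] / [3] / [6];  Q = [1, 2, 5] / [3] / [4]
  Insert 5 (step 6): P = [1, 2, 5] / [3, 9] / [6];  Q = [1, 2, 5] / [3, 6] / [4]
  Insert 4 (step 7): P = [1, 2, 4] / [3, 5] / [6, 9];  Q = [1, 2, 5] / [3, 6] / [4, 7]
  Insert 8 (step 8): P = [1, 2, 4, 8] / [3, 5] / [6, 9];  Q = [1, 2, 5, 8] / [3, 6] / [4, 7]
  Insert 7 (step 9): P = [1, 2, 4, 7] / [3, 5, 8] / [6, 9];  Q = [1, 2, 5, 8] / [3, 6, 9] / [4, 7]
Final shape: (4, 3, 2).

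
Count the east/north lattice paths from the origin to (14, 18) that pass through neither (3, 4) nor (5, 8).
Number of paths = 245034564

Inclusion–exclusion. Total paths: C(32, 14) = 471435600. Through P₁: C(7, 3)·C(25, 11) = 156009000. Through P₂: C(13, 5)·C(19, 9) = 118890486. Since P₁ is strictly southwest of P₂, a monotone path through both must visit P₁ then P₂; paths through both = C(7, 3)·C(6, 2)·C(19, 9) = 48498450. Avoid both = 471435600 − 156009000 − 118890486 + 48498450 = 245034564.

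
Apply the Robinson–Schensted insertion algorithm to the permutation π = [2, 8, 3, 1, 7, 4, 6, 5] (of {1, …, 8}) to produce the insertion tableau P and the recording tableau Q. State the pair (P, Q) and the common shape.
P = [1, 3, 4, 5] / [2, 6] / [7] / [8];  Q = [1, 2, 5, 7] / [3, 6] / [4] / [8];  common shape = (4, 2, 1, 1)

Row-insert the values π_1, π_2, … into P one at a time, bumping the leftmost entry strictly greater than the inserted value down to the next row. The recording tableau Q records, in position (i, j), the step at which that cell was added to P.
  Insert 2 (step 1): P = [2];  Q = [1]
  Insert 8 (step 2): P = [2, 8];  Q = [1, 2]
  Insert 3 (step 3): P = [2, 3] / [8];  Q = [1, 2] / [3]
  Insert 1 (step 4): P = [1, 3] / [2] / [8];  Q = [1, 2] / [3] / [4]
  Insert 7 (step 5): P = [1, 3, 7] / [2] / [8];  Q = [1, 2, 5] / [3] / [4]
  Insert 4 (step 6): P = [1, 3, 4] / [2, 7] / [8];  Q = [1, 2, 5] / [3, 6] / [4]
  Insert 6 (step 7): P = [1, 3, 4, 6] / [2, 7] / [8];  Q = [1, 2, 5, 7] / [3, 6] / [4]
  Insert 5 (step 8): P = [1, 3, 4, 5] / [2, 6] / [7] / [8];  Q = [1, 2, 5, 7] / [3, 6] / [4] / [8]
Final shape: (4, 2, 1, 1).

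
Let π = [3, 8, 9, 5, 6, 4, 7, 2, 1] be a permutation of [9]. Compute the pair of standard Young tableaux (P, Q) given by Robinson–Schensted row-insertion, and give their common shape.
P = [1, 4, 6, 7] / [2, 9] / [3] / [5] / [8];  Q = [1, 2, 3, 7] / [4, 5] / [6] / [8] / [9];  common shape = (4, 2, 1, 1, 1)

Row-insert the values π_1, π_2, … into P one at a time, bumping the leftmost entry strictly greater than the inserted value down to the next row. The recording tableau Q records, in position (i, j), the step at which that cell was added to P.
  Insert 3 (step 1): P = [3];  Q = [1]
  Insert 8 (step 2): P = [3, 8];  Q = [1, 2]
  Insert 9 (step 3): P = [3, 8, 9];  Q = [1, 2, 3]
  Insert 5 (step 4): P = [3, 5, 9] / [8];  Q = [1, 2, 3] / [4]
  Insert 6 (step 5): P = [3, 5, 6] / [8, 9];  Q = [1, 2, 3] / [4, 5]
  Insert 4 (step 6): P = [3, 4, 6] / [5, 9] / [8];  Q = [1, 2, 3] / [4, 5] / [6]
  Insert 7 (step 7): P = [3, 4, 6, 7] / [5, 9] / [8];  Q = [1, 2, 3, 7] / [4, 5] / [6]
  Insert 2 (step 8): P = [2, 4, 6, 7] / [3, 9] / [5] / [8];  Q = [1, 2, 3, 7] / [4, 5] / [6] / [8]
  Insert 1 (step 9): P = [1, 4, 6, 7] / [2, 9] / [3] / [5] / [8];  Q = [1, 2, 3, 7] / [4, 5] / [6] / [8] / [9]
Final shape: (4, 2, 1, 1, 1).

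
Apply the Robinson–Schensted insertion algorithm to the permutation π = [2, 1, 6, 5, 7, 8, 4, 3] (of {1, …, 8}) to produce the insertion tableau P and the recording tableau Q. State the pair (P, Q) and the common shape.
P = [1, 3, 7, 8] / [2, 4] / [5] / [6];  Q = [1, 3, 5, 6] / [2, 4] / [7] / [8];  common shape = (4, 2, 1, 1)

Row-insert the values π_1, π_2, … into P one at a time, bumping the leftmost entry strictly greater than the inserted value down to the next row. The recording tableau Q records, in position (i, j), the step at which that cell was added to P.
  Insert 2 (step 1): P = [2];  Q = [1]
  Insert 1 (step 2): P = [1] / [2];  Q = [1] / [2]
  Insert 6 (step 3): P = [1, 6] / [2];  Q = [1, 3] / [2]
  Insert 5 (step 4): P = [1, 5] / [2, 6];  Q = [1, 3] / [2, 4]
  Insert 7 (step 5): P = [1, 5, 7] / [2, 6];  Q = [1, 3, 5] / [2, 4]
  Insert 8 (step 6): P = [1, 5, 7, 8] / [2, 6];  Q = [1, 3, 5, 6] / [2, 4]
  Insert 4 (step 7): P = [1, 4, 7, 8] / [2, 5] / [6];  Q = [1, 3, 5, 6] / [2, 4] / [7]
  Insert 3 (step 8): P = [1, 3, 7, 8] / [2, 4] / [5] / [6];  Q = [1, 3, 5, 6] / [2, 4] / [7] / [8]
Final shape: (4, 2, 1, 1).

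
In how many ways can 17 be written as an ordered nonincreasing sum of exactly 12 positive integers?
p(17, 12 parts) = 7

Partitions of n into exactly k parts are in bijection with partitions of n − k into at most k parts (subtract 1 from each part). So p(17, exactly 12) = p(5, parts ≤ 12). Computing via the recurrence p(m, j) = p(m, j−1) + p(m−j, j) gives 7.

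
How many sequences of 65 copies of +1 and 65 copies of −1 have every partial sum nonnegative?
C_65 = 1440418573150919668872489894243865350

These ballot sequences are counted by the Catalan number C_n = (1/(n + 1)) · C(2n, n). For n = 65: C_65 = (1/66) · C(130, 65) = 95067625827960698145584333020095113100/66 = 1440418573150919668872489894243865350.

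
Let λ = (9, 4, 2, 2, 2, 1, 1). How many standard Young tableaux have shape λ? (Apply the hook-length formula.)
# SYT of shape (9, 4, 2, 2, 2, 1, 1) = 271591320

Hook-length formula: f^λ = n! / Π hook(c), product over all cells c of the Young diagram. For λ = (9, 4, 2, 2, 2, 1, 1), n = 21 boxes. Hook lengths by row (left-to-right, top-to-bottom): [15, 12, 8, 7, 5, 4, 3, 2, 1]; [9, 6, 2, 1]; [6, 3]; [5, 2]; [4, 1]; [2]; [1]. Product of hooks = 188116992000. So f^λ = 21! / 188116992000 = 51090942171709440000 / 188116992000 = 271591320.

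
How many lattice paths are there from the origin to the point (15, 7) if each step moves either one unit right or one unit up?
Number of paths = 170544

A monotone lattice path from (0, 0) to (15, 7) consists of 15 east steps and 7 north steps in some order, so it is determined by which 15 of the 22 steps are east. The count is C(22, 15) = 170544.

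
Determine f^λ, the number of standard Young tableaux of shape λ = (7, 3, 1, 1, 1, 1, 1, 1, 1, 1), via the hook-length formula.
# SYT of shape (7, 3, 1, 1, 1, 1, 1, 1, 1, 1) = 447525

Hook-length formula: f^λ = n! / Π hook(c), product over all cells c of the Young diagram. For λ = (7, 3, 1, 1, 1, 1, 1, 1, 1, 1), n = 18 boxes. Hook lengths by row (left-to-right, top-to-bottom): [16, 7, 6, 4, 3, 2, 1]; [11, 2, 1]; [8]; [7]; [6]; [5]; [4]; [3]; [2]; [1]. Product of hooks = 14306181120. So f^λ = 18! / 14306181120 = 6402373705728000 / 14306181120 = 447525.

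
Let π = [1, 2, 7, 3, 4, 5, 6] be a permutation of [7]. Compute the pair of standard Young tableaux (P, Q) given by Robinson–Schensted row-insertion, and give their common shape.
P = [1, 2, 3, 4, 5, 6] / [7];  Q = [1, 2, 3, 5, 6, 7] / [4];  common shape = (6, 1)

Row-insert the values π_1, π_2, … into P one at a time, bumping the leftmost entry strictly greater than the inserted value down to the next row. The recording tableau Q records, in position (i, j), the step at which that cell was added to P.
  Insert 1 (step 1): P = [1];  Q = [1]
  Insert 2 (step 2): P = [1, 2];  Q = [1, 2]
  Insert 7 (step 3): P = [1, 2, 7];  Q = [1, 2, 3]
  Insert 3 (step 4): P = [1, 2, 3] / [7];  Q = [1, 2, 3] / [4]
  Insert 4 (step 5): P = [1, 2, 3, 4] / [7];  Q = [1, 2, 3, 5] / [4]
  Insert 5 (step 6): P = [1, 2, 3, 4, 5] / [7];  Q = [1, 2, 3, 5, 6] / [4]
  Insert 6 (step 7): P = [1, 2, 3, 4, 5, 6] / [7];  Q = [1, 2, 3, 5, 6, 7] / [4]
Final shape: (6, 1).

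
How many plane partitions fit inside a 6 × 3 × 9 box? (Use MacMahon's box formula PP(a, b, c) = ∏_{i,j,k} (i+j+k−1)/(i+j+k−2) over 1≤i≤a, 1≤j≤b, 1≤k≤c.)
PP(6, 3, 9) = 2530768240

Evaluate the triple product over i = 1..6, j = 1..3, k = 1..9. The factors are (2/1) · (3/2) · (4/3) · (5/4) · (6/5) · (7/6) · (8/7) · (9/8) · … (162 factors total). The numerators and denominators telescope so the product is an integer; carrying out the multiplication exactly gives PP(6, 3, 9) = 2530768240.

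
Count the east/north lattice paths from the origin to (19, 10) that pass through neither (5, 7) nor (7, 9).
Number of paths = 19404506

Inclusion–exclusion. Total paths: C(29, 19) = 20030010. Through P₁: C(12, 5)·C(17, 14) = 538560. Through P₂: C(16, 7)·C(13, 12) = 148720. Since P₁ is strictly southwest of P₂, a monotone path through both must visit P₁ then P₂; paths through both = C(12, 5)·C(4, 2)·C(13, 12) = 61776. Avoid both = 20030010 − 538560 − 148720 + 61776 = 19404506.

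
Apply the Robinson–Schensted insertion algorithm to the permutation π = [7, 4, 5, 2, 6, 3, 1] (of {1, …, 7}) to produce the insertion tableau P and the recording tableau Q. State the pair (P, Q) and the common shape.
P = [1, 3, 6] / [2, 5] / [4] / [7];  Q = [1, 3, 5] / [2, 6] / [4] / [7];  common shape = (3, 2, 1, 1)

Row-insert the values π_1, π_2, … into P one at a time, bumping the leftmost entry strictly greater than the inserted value down to the next row. The recording tableau Q records, in position (i, j), the step at which that cell was added to P.
  Insert 7 (step 1): P = [7];  Q = [1]
  Insert 4 (step 2): P = [4] / [7];  Q = [1] / [2]
  Insert 5 (step 3): P = [4, 5] / [7];  Q = [1, 3] / [2]
  Insert 2 (step 4): P = [2, 5] / [4] / [7];  Q = [1, 3] / [2] / [4]
  Insert 6 (step 5): P = [2, 5, 6] / [4] / [7];  Q = [1, 3, 5] / [2] / [4]
  Insert 3 (step 6): P = [2, 3, 6] / [4, 5] / [7];  Q = [1, 3, 5] / [2, 6] / [4]
  Insert 1 (step 7): P = [1, 3, 6] / [2, 5] / [4] / [7];  Q = [1, 3, 5] / [2, 6] / [4] / [7]
Final shape: (3, 2, 1, 1).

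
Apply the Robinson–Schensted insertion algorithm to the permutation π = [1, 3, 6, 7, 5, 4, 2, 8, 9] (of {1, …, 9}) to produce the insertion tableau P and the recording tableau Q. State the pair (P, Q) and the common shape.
P = [1, 2, 4, 7, 8, 9] / [3] / [5] / [6];  Q = [1, 2, 3, 4, 8, 9] / [5] / [6] / [7];  common shape = (6, 1, 1, 1)

Row-insert the values π_1, π_2, … into P one at a time, bumping the leftmost entry strictly greater than the inserted value down to the next row. The recording tableau Q records, in position (i, j), the step at which that cell was added to P.
  Insert 1 (step 1): P = [1];  Q = [1]
  Insert 3 (step 2): P = [1, 3];  Q = [1, 2]
  Insert 6 (step 3): P = [1, 3, 6];  Q = [1, 2, 3]
  Insert 7 (step 4): P = [1, 3, 6, 7];  Q = [1, 2, 3, 4]
  Insert 5 (step 5): P = [1, 3, 5, 7] / [6];  Q = [1, 2, 3, 4] / [5]
  Insert 4 (step 6): P = [1, 3, 4, 7] / [5] / [6];  Q = [1, 2, 3, 4] / [5] / [6]
  Insert 2 (step 7): P = [1, 2, 4, 7] / [3] / [5] / [6];  Q = [1, 2, 3, 4] / [5] / [6] / [7]
  Insert 8 (step 8): P = [1, 2, 4, 7, 8] / [3] / [5] / [6];  Q = [1, 2, 3, 4, 8] / [5] / [6] / [7]
  Insert 9 (step 9): P = [1, 2, 4, 7, 8, 9] / [3] / [5] / [6];  Q = [1, 2, 3, 4, 8, 9] / [5] / [6] / [7]
Final shape: (6, 1, 1, 1).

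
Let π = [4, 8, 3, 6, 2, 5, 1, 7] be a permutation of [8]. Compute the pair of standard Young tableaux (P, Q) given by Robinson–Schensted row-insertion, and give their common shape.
P = [1, 5, 7] / [2, 6] / [3, 8] / [4];  Q = [1, 2, 8] / [3, 4] / [5, 6] / [7];  common shape = (3, 2, 2, 1)

Row-insert the values π_1, π_2, … into P one at a time, bumping the leftmost entry strictly greater than the inserted value down to the next row. The recording tableau Q records, in position (i, j), the step at which that cell was added to P.
  Insert 4 (step 1): P = [4];  Q = [1]
  Insert 8 (step 2): P = [4, 8];  Q = [1, 2]
  Insert 3 (step 3): P = [3, 8] / [4];  Q = [1, 2] / [3]
  Insert 6 (step 4): P = [3, 6] / [4, 8];  Q = [1, 2] / [3, 4]
  Insert 2 (step 5): P = [2, 6] / [3, 8] / [4];  Q = [1, 2] / [3, 4] / [5]
  Insert 5 (step 6): P = [2, 5] / [3, 6] / [4, 8];  Q = [1, 2] / [3, 4] / [5, 6]
  Insert 1 (step 7): P = [1, 5] / [2, 6] / [3, 8] / [4];  Q = [1, 2] / [3, 4] / [5, 6] / [7]
  Insert 7 (step 8): P = [1, 5, 7] / [2, 6] / [3, 8] / [4];  Q = [1, 2, 8] / [3, 4] / [5, 6] / [7]
Final shape: (3, 2, 2, 1).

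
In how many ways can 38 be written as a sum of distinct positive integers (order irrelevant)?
q(38) = 864

A partition into distinct parts is a strictly decreasing sequence summing to n. The recurrence d(n, m) = d(n, m−1) + d(n−m, m−1) (use part m at most once) with q(n) = d(n, n) gives q(38) = 864. (Euler's theorem: # distinct-part partitions = # odd-part partitions.)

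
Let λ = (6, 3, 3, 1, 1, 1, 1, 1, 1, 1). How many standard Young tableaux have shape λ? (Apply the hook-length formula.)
# SYT of shape (6, 3, 3, 1, 1, 1, 1, 1, 1, 1) = 4837248

Hook-length formula: f^λ = n! / Π hook(c), product over all cells c of the Young diagram. For λ = (6, 3, 3, 1, 1, 1, 1, 1, 1, 1), n = 19 boxes. Hook lengths by row (left-to-right, top-to-bottom): [15, 7, 6, 3, 2, 1]; [11, 3, 2]; [10, 2, 1]; [7]; [6]; [5]; [4]; [3]; [2]; [1]. Product of hooks = 25147584000. So f^λ = 19! / 25147584000 = 121645100408832000 / 25147584000 = 4837248.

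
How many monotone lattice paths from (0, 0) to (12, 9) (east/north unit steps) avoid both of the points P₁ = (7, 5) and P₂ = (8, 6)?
Number of paths = 144473

Inclusion–exclusion. Total paths: C(21, 12) = 293930. Through P₁: C(12, 7)·C(9, 5) = 99792. Through P₂: C(14, 8)·C(7, 4) = 105105. Since P₁ is strictly southwest of P₂, a monotone path through both must visit P₁ then P₂; paths through both = C(12, 7)·C(2, 1)·C(7, 4) = 55440. Avoid both = 293930 − 99792 − 105105 + 55440 = 144473.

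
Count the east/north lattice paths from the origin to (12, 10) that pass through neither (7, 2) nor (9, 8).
Number of paths = 367294

Inclusion–exclusion. Total paths: C(22, 12) = 646646. Through P₁: C(9, 7)·C(13, 5) = 46332. Through P₂: C(17, 9)·C(5, 3) = 243100. Since P₁ is strictly southwest of P₂, a monotone path through both must visit P₁ then P₂; paths through both = C(9, 7)·C(8, 2)·C(5, 3) = 10080. Avoid both = 646646 − 46332 − 243100 + 10080 = 367294.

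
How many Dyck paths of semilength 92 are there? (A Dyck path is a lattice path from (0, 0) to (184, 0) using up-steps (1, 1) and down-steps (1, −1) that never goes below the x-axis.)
C_92 = 15487357822491889407128326963778343232013931127835600

These Dyck paths are counted by the Catalan number C_n = (1/(n + 1)) · C(2n, n). For n = 92: C_92 = (1/93) · C(184, 92) = 1440324277491745714862934407631385920577295594888710800/93 = 15487357822491889407128326963778343232013931127835600.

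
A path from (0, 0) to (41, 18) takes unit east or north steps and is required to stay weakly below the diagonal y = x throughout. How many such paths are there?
Number of paths = 370011826296420

By the reflection principle (André's argument), the number of monotone paths to (41, 18) with n ≤ m that never go above y = x is C(59, 41) − C(59, 42) = 647520696018735 − 277508869722315 = 370011826296420.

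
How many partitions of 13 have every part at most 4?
p(13, parts ≤ 4) = 39

Partitions of 13 with all parts ≤ 4: 4+4+4+1, 4+4+3+2, 4+4+3+1+1, 4+4+2+2+1, 4+4+2+1+1+1, 4+4+1+1+1+1+1, 4+3+3+3, 4+3+3+2+1, 4+3+3+1+1+1, 4+3+2+2+2, 4+3+2+2+1+1, 4+3+2+1+1+1+1, 4+3+1+1+1+1+1+1, 4+2+2+2+2+1, 4+2+2+2+1+1+1, 4+2+2+1+1+1+1+1, 4+2+1+1+1+1+1+1+1, 4+1+1+1+1+1+1+1+1+1, 3+3+3+3+1, 3+3+3+2+2, 3+3+3+2+1+1, 3+3+3+1+1+1+1, 3+3+2+2+2+1, 3+3+2+2+1+1+1, 3+3+2+1+1+1+1+1, 3+3+1+1+1+1+1+1+1, 3+2+2+2+2+2, 3+2+2+2+2+1+1, 3+2+2+2+1+1+1+1, 3+2+2+1+1+1+1+1+1, … (39 total). Count = 39.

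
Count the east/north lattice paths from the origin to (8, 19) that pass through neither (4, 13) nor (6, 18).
Number of paths = 1466427

Inclusion–exclusion. Total paths: C(27, 8) = 2220075. Through P₁: C(17, 4)·C(10, 4) = 499800. Through P₂: C(24, 6)·C(3, 2) = 403788. Since P₁ is strictly southwest of P₂, a monotone path through both must visit P₁ then P₂; paths through both = C(17, 4)·C(7, 2)·C(3, 2) = 149940. Avoid both = 2220075 − 499800 − 403788 + 149940 = 1466427.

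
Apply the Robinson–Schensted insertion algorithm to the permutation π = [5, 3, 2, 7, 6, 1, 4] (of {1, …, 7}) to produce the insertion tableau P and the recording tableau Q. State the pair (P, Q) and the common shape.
P = [1, 4] / [2, 6] / [3, 7] / [5];  Q = [1, 4] / [2, 5] / [3, 7] / [6];  common shape = (2, 2, 2, 1)

Row-insert the values π_1, π_2, … into P one at a time, bumping the leftmost entry strictly greater than the inserted value down to the next row. The recording tableau Q records, in position (i, j), the step at which that cell was added to P.
  Insert 5 (step 1): P = [5];  Q = [1]
  Insert 3 (step 2): P = [3] / [5];  Q = [1] / [2]
  Insert 2 (step 3): P = [2] / [3] / [5];  Q = [1] / [2] / [3]
  Insert 7 (step 4): P = [2, 7] / [3] / [5];  Q = [1, 4] / [2] / [3]
  Insert 6 (step 5): P = [2, 6] / [3, 7] / [5];  Q = [1, 4] / [2, 5] / [3]
  Insert 1 (step 6): P = [1, 6] / [2, 7] / [3] / [5];  Q = [1, 4] / [2, 5] / [3] / [6]
  Insert 4 (step 7): P = [1, 4] / [2, 6] / [3, 7] / [5];  Q = [1, 4] / [2, 5] / [3, 7] / [6]
Final shape: (2, 2, 2, 1).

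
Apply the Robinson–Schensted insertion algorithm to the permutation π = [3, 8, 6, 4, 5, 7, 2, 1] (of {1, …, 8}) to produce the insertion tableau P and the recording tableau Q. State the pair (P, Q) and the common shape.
P = [1, 4, 5, 7] / [2] / [3] / [6] / [8];  Q = [1, 2, 5, 6] / [3] / [4] / [7] / [8];  common shape = (4, 1, 1, 1, 1)

Row-insert the values π_1, π_2, … into P one at a time, bumping the leftmost entry strictly greater than the inserted value down to the next row. The recording tableau Q records, in position (i, j), the step at which that cell was added to P.
  Insert 3 (step 1): P = [3];  Q = [1]
  Insert 8 (step 2): P = [3, 8];  Q = [1, 2]
  Insert 6 (step 3): P = [3, 6] / [8];  Q = [1, 2] / [3]
  Insert 4 (step 4): P = [3, 4] / [6] / [8];  Q = [1, 2] / [3] / [4]
  Insert 5 (step 5): P = [3, 4, 5] / [6] / [8];  Q = [1, 2, 5] / [3] / [4]
  Insert 7 (step 6): P = [3, 4, 5, 7] / [6] / [8];  Q = [1, 2, 5, 6] / [3] / [4]
  Insert 2 (step 7): P = [2, 4, 5, 7] / [3] / [6] / [8];  Q = [1, 2, 5, 6] / [3] / [4] / [7]
  Insert 1 (step 8): P = [1, 4, 5, 7] / [2] / [3] / [6] / [8];  Q = [1, 2, 5, 6] / [3] / [4] / [7] / [8]
Final shape: (4, 1, 1, 1, 1).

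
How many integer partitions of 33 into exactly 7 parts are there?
p(33, 7 parts) = 1009

Partitions of n into exactly k parts are in bijection with partitions of n − k into at most k parts (subtract 1 from each part). So p(33, exactly 7) = p(26, parts ≤ 7). Computing via the recurrence p(m, j) = p(m, j−1) + p(m−j, j) gives 1009.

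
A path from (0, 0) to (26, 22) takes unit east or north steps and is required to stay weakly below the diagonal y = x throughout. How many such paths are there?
Number of paths = 5071418015120

By the reflection principle (André's argument), the number of monotone paths to (26, 22) with n ≤ m that never go above y = x is C(48, 26) − C(48, 27) = 27385657281648 − 22314239266528 = 5071418015120.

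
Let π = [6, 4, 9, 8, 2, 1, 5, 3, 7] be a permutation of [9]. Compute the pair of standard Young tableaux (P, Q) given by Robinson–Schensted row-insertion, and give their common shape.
P = [1, 3, 7] / [2, 5] / [4, 8] / [6, 9];  Q = [1, 3, 9] / [2, 4] / [5, 7] / [6, 8];  common shape = (3, 2, 2, 2)

Row-insert the values π_1, π_2, … into P one at a time, bumping the leftmost entry strictly greater than the inserted value down to the next row. The recording tableau Q records, in position (i, j), the step at which that cell was added to P.
  Insert 6 (step 1): P = [6];  Q = [1]
  Insert 4 (step 2): P = [4] / [6];  Q = [1] / [2]
  Insert 9 (step 3): P = [4, 9] / [6];  Q = [1, 3] / [2]
  Insert 8 (step 4): P = [4, 8] / [6, 9];  Q = [1, 3] / [2, 4]
  Insert 2 (step 5): P = [2, 8] / [4, 9] / [6];  Q = [1, 3] / [2, 4] / [5]
  Insert 1 (step 6): P = [1, 8] / [2, 9] / [4] / [6];  Q = [1, 3] / [2, 4] / [5] / [6]
  Insert 5 (step 7): P = [1, 5] / [2, 8] / [4, 9] / [6];  Q = [1, 3] / [2, 4] / [5, 7] / [6]
  Insert 3 (step 8): P = [1, 3] / [2, 5] / [4, 8] / [6, 9];  Q = [1, 3] / [2, 4] / [5, 7] / [6, 8]
  Insert 7 (step 9): P = [1, 3, 7] / [2, 5] / [4, 8] / [6, 9];  Q = [1, 3, 9] / [2, 4] / [5, 7] / [6, 8]
Final shape: (3, 2, 2, 2).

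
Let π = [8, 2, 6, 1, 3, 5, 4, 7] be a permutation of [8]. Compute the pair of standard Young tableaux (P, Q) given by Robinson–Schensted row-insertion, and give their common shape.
P = [1, 3, 4, 7] / [2, 5] / [6] / [8];  Q = [1, 3, 6, 8] / [2, 5] / [4] / [7];  common shape = (4, 2, 1, 1)

Row-insert the values π_1, π_2, … into P one at a time, bumping the leftmost entry strictly greater than the inserted value down to the next row. The recording tableau Q records, in position (i, j), the step at which that cell was added to P.
  Insert 8 (step 1): P = [8];  Q = [1]
  Insert 2 (step 2): P = [2] / [8];  Q = [1] / [2]
  Insert 6 (step 3): P = [2, 6] / [8];  Q = [1, 3] / [2]
  Insert 1 (step 4): P = [1, 6] / [2] / [8];  Q = [1, 3] / [2] / [4]
  Insert 3 (step 5): P = [1, 3] / [2, 6] / [8];  Q = [1, 3] / [2, 5] / [4]
  Insert 5 (step 6): P = [1, 3, 5] / [2, 6] / [8];  Q = [1, 3, 6] / [2, 5] / [4]
  Insert 4 (step 7): P = [1, 3, 4] / [2, 5] / [6] / [8];  Q = [1, 3, 6] / [2, 5] / [4] / [7]
  Insert 7 (step 8): P = [1, 3, 4, 7] / [2, 5] / [6] / [8];  Q = [1, 3, 6, 8] / [2, 5] / [4] / [7]
Final shape: (4, 2, 1, 1).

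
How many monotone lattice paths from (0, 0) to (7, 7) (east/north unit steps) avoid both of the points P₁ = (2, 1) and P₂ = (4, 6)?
Number of paths = 1458

Inclusion–exclusion. Total paths: C(14, 7) = 3432. Through P₁: C(3, 2)·C(11, 5) = 1386. Through P₂: C(10, 4)·C(4, 3) = 840. Since P₁ is strictly southwest of P₂, a monotone path through both must visit P₁ then P₂; paths through both = C(3, 2)·C(7, 2)·C(4, 3) = 252. Avoid both = 3432 − 1386 − 840 + 252 = 1458.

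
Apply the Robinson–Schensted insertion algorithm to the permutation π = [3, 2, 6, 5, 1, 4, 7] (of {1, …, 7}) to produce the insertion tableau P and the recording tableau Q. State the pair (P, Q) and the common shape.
P = [1, 4, 7] / [2, 5] / [3, 6];  Q = [1, 3, 7] / [2, 4] / [5, 6];  common shape = (3, 2, 2)

Row-insert the values π_1, π_2, … into P one at a time, bumping the leftmost entry strictly greater than the inserted value down to the next row. The recording tableau Q records, in position (i, j), the step at which that cell was added to P.
  Insert 3 (step 1): P = [3];  Q = [1]
  Insert 2 (step 2): P = [2] / [3];  Q = [1] / [2]
  Insert 6 (step 3): P = [2, 6] / [3];  Q = [1, 3] / [2]
  Insert 5 (step 4): P = [2, 5] / [3, 6];  Q = [1, 3] / [2, 4]
  Insert 1 (step 5): P = [1, 5] / [2, 6] / [3];  Q = [1, 3] / [2, 4] / [5]
  Insert 4 (step 6): P = [1, 4] / [2, 5] / [3, 6];  Q = [1, 3] / [2, 4] / [5, 6]
  Insert 7 (step 7): P = [1, 4, 7] / [2, 5] / [3, 6];  Q = [1, 3, 7] / [2, 4] / [5, 6]
Final shape: (3, 2, 2).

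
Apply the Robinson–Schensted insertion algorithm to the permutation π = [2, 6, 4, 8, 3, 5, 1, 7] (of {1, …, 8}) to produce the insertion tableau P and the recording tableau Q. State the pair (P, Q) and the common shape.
P = [1, 3, 5, 7] / [2, 8] / [4] / [6];  Q = [1, 2, 4, 8] / [3, 6] / [5] / [7];  common shape = (4, 2, 1, 1)

Row-insert the values π_1, π_2, … into P one at a time, bumping the leftmost entry strictly greater than the inserted value down to the next row. The recording tableau Q records, in position (i, j), the step at which that cell was added to P.
  Insert 2 (step 1): P = [2];  Q = [1]
  Insert 6 (step 2): P = [2, 6];  Q = [1, 2]
  Insert 4 (step 3): P = [2, 4] / [6];  Q = [1, 2] / [3]
  Insert 8 (step 4): P = [2, 4, 8] / [6];  Q = [1, 2, 4] / [3]
  Insert 3 (step 5): P = [2, 3, 8] / [4] / [6];  Q = [1, 2, 4] / [3] / [5]
  Insert 5 (step 6): P = [2, 3, 5] / [4, 8] / [6];  Q = [1, 2, 4] / [3, 6] / [5]
  Insert 1 (step 7): P = [1, 3, 5] / [2, 8] / [4] / [6];  Q = [1, 2, 4] / [3, 6] / [5] / [7]
  Insert 7 (step 8): P = [1, 3, 5, 7] / [2, 8] / [4] / [6];  Q = [1, 2, 4, 8] / [3, 6] / [5] / [7]
Final shape: (4, 2, 1, 1).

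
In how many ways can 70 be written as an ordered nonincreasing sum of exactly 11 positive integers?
p(70, 11 parts) = 237489

Partitions of n into exactly k parts are in bijection with partitions of n − k into at most k parts (subtract 1 from each part). So p(70, exactly 11) = p(59, parts ≤ 11). Computing via the recurrence p(m, j) = p(m, j−1) + p(m−j, j) gives 237489.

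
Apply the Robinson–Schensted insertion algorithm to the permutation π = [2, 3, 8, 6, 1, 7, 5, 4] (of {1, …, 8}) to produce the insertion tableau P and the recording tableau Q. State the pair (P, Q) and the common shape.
P = [1, 3, 4, 7] / [2, 5] / [6] / [8];  Q = [1, 2, 3, 6] / [4, 7] / [5] / [8];  common shape = (4, 2, 1, 1)

Row-insert the values π_1, π_2, … into P one at a time, bumping the leftmost entry strictly greater than the inserted value down to the next row. The recording tableau Q records, in position (i, j), the step at which that cell was added to P.
  Insert 2 (step 1): P = [2];  Q = [1]
  Insert 3 (step 2): P = [2, 3];  Q = [1, 2]
  Insert 8 (step 3): P = [2, 3, 8];  Q = [1, 2, 3]
  Insert 6 (step 4): P = [2, 3, 6] / [8];  Q = [1, 2, 3] / [4]
  Insert 1 (step 5): P = [1, 3, 6] / [2] / [8];  Q = [1, 2, 3] / [4] / [5]
  Insert 7 (step 6): P = [1, 3, 6, 7] / [2] / [8];  Q = [1, 2, 3, 6] / [4] / [5]
  Insert 5 (step 7): P = [1, 3, 5, 7] / [2, 6] / [8];  Q = [1, 2, 3, 6] / [4, 7] / [5]
  Insert 4 (step 8): P = [1, 3, 4, 7] / [2, 5] / [6] / [8];  Q = [1, 2, 3, 6] / [4, 7] / [5] / [8]
Final shape: (4, 2, 1, 1).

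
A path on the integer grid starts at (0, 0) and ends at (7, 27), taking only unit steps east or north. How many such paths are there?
Number of paths = 5379616

A monotone lattice path from (0, 0) to (7, 27) consists of 7 east steps and 27 north steps in some order, so it is determined by which 7 of the 34 steps are east. The count is C(34, 7) = 5379616.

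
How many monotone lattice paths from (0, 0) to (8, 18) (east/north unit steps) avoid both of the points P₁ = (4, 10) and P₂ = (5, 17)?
Number of paths = 993476

Inclusion–exclusion. Total paths: C(26, 8) = 1562275. Through P₁: C(14, 4)·C(12, 4) = 495495. Through P₂: C(22, 5)·C(4, 3) = 105336. Since P₁ is strictly southwest of P₂, a monotone path through both must visit P₁ then P₂; paths through both = C(14, 4)·C(8, 1)·C(4, 3) = 32032. Avoid both = 1562275 − 495495 − 105336 + 32032 = 993476.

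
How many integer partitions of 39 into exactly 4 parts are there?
p(39, 4 parts) = 441

Partitions of n into exactly k parts are in bijection with partitions of n − k into at most k parts (subtract 1 from each part). So p(39, exactly 4) = p(35, parts ≤ 4). Computing via the recurrence p(m, j) = p(m, j−1) + p(m−j, j) gives 441.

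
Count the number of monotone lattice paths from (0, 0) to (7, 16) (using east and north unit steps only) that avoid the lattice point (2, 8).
Number of paths = 187242

Total paths from (0, 0) to (7, 16): C(23, 7) = 245157. Paths through (2, 8): (paths (0, 0) → (2, 8)) × (paths (2, 8) → (7, 16)) = C(10, 2) · C(13, 5) = 45 · 1287 = 57915. Avoidance count = 245157 − 57915 = 187242.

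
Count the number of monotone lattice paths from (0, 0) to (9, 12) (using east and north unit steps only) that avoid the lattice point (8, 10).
Number of paths = 162656

Total paths from (0, 0) to (9, 12): C(21, 9) = 293930. Paths through (8, 10): (paths (0, 0) → (8, 10)) × (paths (8, 10) → (9, 12)) = C(18, 8) · C(3, 1) = 43758 · 3 = 131274. Avoidance count = 293930 − 131274 = 162656.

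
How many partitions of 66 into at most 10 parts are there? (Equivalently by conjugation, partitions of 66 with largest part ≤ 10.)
p(66, parts ≤ 10) = 362198

Use the recurrence p(n, m) = p(n, m−1) + p(n−m, m): either the largest part is < m (count p(n, m−1)) or the largest part is exactly m (remove one copy of m, count p(n−m, m)). With p(0, ·) = 1 this gives p(66, parts ≤ 10) = 362198. (By conjugating Young diagrams, this also counts partitions of 66 into at most 10 parts.)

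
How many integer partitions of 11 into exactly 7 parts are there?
p(11, 7 parts) = 5

Partitions of n into exactly k parts ↔ partitions of n − k into at most k parts (subtract 1 from each part). For n = 11, k = 7, the partitions are: 5+1+1+1+1+1+1, 4+2+1+1+1+1+1, 3+3+1+1+1+1+1, 3+2+2+1+1+1+1, 2+2+2+2+1+1+1. Count = 5.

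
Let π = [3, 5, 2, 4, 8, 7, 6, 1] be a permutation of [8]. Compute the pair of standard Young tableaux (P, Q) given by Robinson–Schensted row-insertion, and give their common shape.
P = [1, 4, 6] / [2, 5, 7] / [3] / [8];  Q = [1, 2, 5] / [3, 4, 6] / [7] / [8];  common shape = (3, 3, 1, 1)

Row-insert the values π_1, π_2, … into P one at a time, bumping the leftmost entry strictly greater than the inserted value down to the next row. The recording tableau Q records, in position (i, j), the step at which that cell was added to P.
  Insert 3 (step 1): P = [3];  Q = [1]
  Insert 5 (step 2): P = [3, 5];  Q = [1, 2]
  Insert 2 (step 3): P = [2, 5] / [3];  Q = [1, 2] / [3]
  Insert 4 (step 4): P = [2, 4] / [3, 5];  Q = [1, 2] / [3, 4]
  Insert 8 (step 5): P = [2, 4, 8] / [3, 5];  Q = [1, 2, 5] / [3, 4]
  Insert 7 (step 6): P = [2, 4, 7] / [3, 5, 8];  Q = [1, 2, 5] / [3, 4, 6]
  Insert 6 (step 7): P = [2, 4, 6] / [3, 5, 7] / [8];  Q = [1, 2, 5] / [3, 4, 6] / [7]
  Insert 1 (step 8): P = [1, 4, 6] / [2, 5, 7] / [3] / [8];  Q = [1, 2, 5] / [3, 4, 6] / [7] / [8]
Final shape: (3, 3, 1, 1).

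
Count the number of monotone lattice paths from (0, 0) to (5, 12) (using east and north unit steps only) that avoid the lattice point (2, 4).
Number of paths = 3713

Total paths from (0, 0) to (5, 12): C(17, 5) = 6188. Paths through (2, 4): (paths (0, 0) → (2, 4)) × (paths (2, 4) → (5, 12)) = C(6, 2) · C(11, 3) = 15 · 165 = 2475. Avoidance count = 6188 − 2475 = 3713.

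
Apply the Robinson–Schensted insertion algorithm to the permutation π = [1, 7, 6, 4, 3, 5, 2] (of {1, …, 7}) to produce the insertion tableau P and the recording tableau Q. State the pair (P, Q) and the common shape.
P = [1, 2, 5] / [3] / [4] / [6] / [7];  Q = [1, 2, 6] / [3] / [4] / [5] / [7];  common shape = (3, 1, 1, 1, 1)

Row-insert the values π_1, π_2, … into P one at a time, bumping the leftmost entry strictly greater than the inserted value down to the next row. The recording tableau Q records, in position (i, j), the step at which that cell was added to P.
  Insert 1 (step 1): P = [1];  Q = [1]
  Insert 7 (step 2): P = [1, 7];  Q = [1, 2]
  Insert 6 (step 3): P = [1, 6] / [7];  Q = [1, 2] / [3]
  Insert 4 (step 4): P = [1, 4] / [6] / [7];  Q = [1, 2] / [3] / [4]
  Insert 3 (step 5): P = [1, 3] / [4] / [6] / [7];  Q = [1, 2] / [3] / [4] / [5]
  Insert 5 (step 6): P = [1, 3, 5] / [4] / [6] / [7];  Q = [1, 2, 6] / [3] / [4] / [5]
  Insert 2 (step 7): P = [1, 2, 5] / [3] / [4] / [6] / [7];  Q = [1, 2, 6] / [3] / [4] / [5] / [7]
Final shape: (3, 1, 1, 1, 1).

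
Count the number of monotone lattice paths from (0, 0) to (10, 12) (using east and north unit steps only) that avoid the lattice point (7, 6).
Number of paths = 502502

Total paths from (0, 0) to (10, 12): C(22, 10) = 646646. Paths through (7, 6): (paths (0, 0) → (7, 6)) × (paths (7, 6) → (10, 12)) = C(13, 7) · C(9, 3) = 1716 · 84 = 144144. Avoidance count = 646646 − 144144 = 502502.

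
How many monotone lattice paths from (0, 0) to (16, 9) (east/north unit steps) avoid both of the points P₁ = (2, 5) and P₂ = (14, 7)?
Number of paths = 1292501

Inclusion–exclusion. Total paths: C(25, 16) = 2042975. Through P₁: C(7, 2)·C(18, 14) = 64260. Through P₂: C(21, 14)·C(4, 2) = 697680. Since P₁ is strictly southwest of P₂, a monotone path through both must visit P₁ then P₂; paths through both = C(7, 2)·C(14, 12)·C(4, 2) = 11466. Avoid both = 2042975 − 64260 − 697680 + 11466 = 1292501.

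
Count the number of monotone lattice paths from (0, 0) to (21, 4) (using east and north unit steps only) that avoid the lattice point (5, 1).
Number of paths = 6836

Total paths from (0, 0) to (21, 4): C(25, 21) = 12650. Paths through (5, 1): (paths (0, 0) → (5, 1)) × (paths (5, 1) → (21, 4)) = C(6, 5) · C(19, 16) = 6 · 969 = 5814. Avoidance count = 12650 − 5814 = 6836.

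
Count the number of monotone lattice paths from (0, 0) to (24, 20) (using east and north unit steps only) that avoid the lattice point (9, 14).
Number of paths = 1716695351910

Total paths from (0, 0) to (24, 20): C(44, 24) = 1761039350070. Paths through (9, 14): (paths (0, 0) → (9, 14)) × (paths (9, 14) → (24, 20)) = C(23, 9) · C(21, 15) = 817190 · 54264 = 44343998160. Avoidance count = 1761039350070 − 44343998160 = 1716695351910.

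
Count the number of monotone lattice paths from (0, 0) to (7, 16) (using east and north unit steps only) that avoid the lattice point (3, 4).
Number of paths = 181457

Total paths from (0, 0) to (7, 16): C(23, 7) = 245157. Paths through (3, 4): (paths (0, 0) → (3, 4)) × (paths (3, 4) → (7, 16)) = C(7, 3) · C(16, 4) = 35 · 1820 = 63700. Avoidance count = 245157 − 63700 = 181457.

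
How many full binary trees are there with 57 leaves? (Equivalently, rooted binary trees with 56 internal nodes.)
C_56 = 6852456927844873497549658464312

These full binary trees are counted by the Catalan number C_n = (1/(n + 1)) · C(2n, n). For n = 56: C_56 = (1/57) · C(112, 56) = 390590044887157789360330532465784/57 = 6852456927844873497549658464312.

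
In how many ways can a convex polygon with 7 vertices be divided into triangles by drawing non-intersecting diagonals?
C_5 = 42

These polygon triangulations are counted by the Catalan number C_n = (1/(n + 1)) · C(2n, n). For n = 5: C_5 = (1/6) · C(10, 5) = 252/6 = 42.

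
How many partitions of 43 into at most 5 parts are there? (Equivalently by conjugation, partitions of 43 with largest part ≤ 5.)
p(43, parts ≤ 5) = 2233

Use the recurrence p(n, m) = p(n, m−1) + p(n−m, m): either the largest part is < m (count p(n, m−1)) or the largest part is exactly m (remove one copy of m, count p(n−m, m)). With p(0, ·) = 1 this gives p(43, parts ≤ 5) = 2233. (By conjugating Young diagrams, this also counts partitions of 43 into at most 5 parts.)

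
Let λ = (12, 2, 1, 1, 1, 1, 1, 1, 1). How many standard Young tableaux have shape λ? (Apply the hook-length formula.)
# SYT of shape (12, 2, 1, 1, 1, 1, 1, 1, 1) = 1293292

Hook-length formula: f^λ = n! / Π hook(c), product over all cells c of the Young diagram. For λ = (12, 2, 1, 1, 1, 1, 1, 1, 1), n = 21 boxes. Hook lengths by row (left-to-right, top-to-bottom): [20, 12, 10, 9, 8, 7, 6, 5, 4, 3, 2, 1]; [9, 1]; [7]; [6]; [5]; [4]; [3]; [2]; [1]. Product of hooks = 39504568320000. So f^λ = 21! / 39504568320000 = 51090942171709440000 / 39504568320000 = 1293292.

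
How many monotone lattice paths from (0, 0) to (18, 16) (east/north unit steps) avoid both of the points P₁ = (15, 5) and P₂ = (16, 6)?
Number of paths = 2195440044

Inclusion–exclusion. Total paths: C(34, 18) = 2203961430. Through P₁: C(20, 15)·C(14, 3) = 5643456. Through P₂: C(22, 16)·C(12, 2) = 4924458. Since P₁ is strictly southwest of P₂, a monotone path through both must visit P₁ then P₂; paths through both = C(20, 15)·C(2, 1)·C(12, 2) = 2046528. Avoid both = 2203961430 − 5643456 − 4924458 + 2046528 = 2195440044.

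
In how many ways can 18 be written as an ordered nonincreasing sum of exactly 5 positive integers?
p(18, 5 parts) = 57

Partitions of n into exactly k parts are in bijection with partitions of n − k into at most k parts (subtract 1 from each part). So p(18, exactly 5) = p(13, parts ≤ 5). Computing via the recurrence p(m, j) = p(m, j−1) + p(m−j, j) gives 57.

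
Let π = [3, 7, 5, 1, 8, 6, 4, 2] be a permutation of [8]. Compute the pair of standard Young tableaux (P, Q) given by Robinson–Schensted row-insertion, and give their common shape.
P = [1, 2, 6] / [3, 4] / [5, 8] / [7];  Q = [1, 2, 5] / [3, 6] / [4, 7] / [8];  common shape = (3, 2, 2, 1)

Row-insert the values π_1, π_2, … into P one at a time, bumping the leftmost entry strictly greater than the inserted value down to the next row. The recording tableau Q records, in position (i, j), the step at which that cell was added to P.
  Insert 3 (step 1): P = [3];  Q = [1]
  Insert 7 (step 2): P = [3, 7];  Q = [1, 2]
  Insert 5 (step 3): P = [3, 5] / [7];  Q = [1, 2] / [3]
  Insert 1 (step 4): P = [1, 5] / [3] / [7];  Q = [1, 2] / [3] / [4]
  Insert 8 (step 5): P = [1, 5, 8] / [3] / [7];  Q = [1, 2, 5] / [3] / [4]
  Insert 6 (step 6): P = [1, 5, 6] / [3, 8] / [7];  Q = [1, 2, 5] / [3, 6] / [4]
  Insert 4 (step 7): P = [1, 4, 6] / [3, 5] / [7, 8];  Q = [1, 2, 5] / [3, 6] / [4, 7]
  Insert 2 (step 8): P = [1, 2, 6] / [3, 4] / [5, 8] / [7];  Q = [1, 2, 5] / [3, 6] / [4, 7] / [8]
Final shape: (3, 2, 2, 1).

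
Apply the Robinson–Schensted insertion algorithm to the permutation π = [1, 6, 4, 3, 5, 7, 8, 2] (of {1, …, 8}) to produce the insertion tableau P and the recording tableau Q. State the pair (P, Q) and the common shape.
P = [1, 2, 5, 7, 8] / [3] / [4] / [6];  Q = [1, 2, 5, 6, 7] / [3] / [4] / [8];  common shape = (5, 1, 1, 1)

Row-insert the values π_1, π_2, … into P one at a time, bumping the leftmost entry strictly greater than the inserted value down to the next row. The recording tableau Q records, in position (i, j), the step at which that cell was added to P.
  Insert 1 (step 1): P = [1];  Q = [1]
  Insert 6 (step 2): P = [1, 6];  Q = [1, 2]
  Insert 4 (step 3): P = [1, 4] / [6];  Q = [1, 2] / [3]
  Insert 3 (step 4): P = [1, 3] / [4] / [6];  Q = [1, 2] / [3] / [4]
  Insert 5 (step 5): P = [1, 3, 5] / [4] / [6];  Q = [1, 2, 5] / [3] / [4]
  Insert 7 (step 6): P = [1, 3, 5, 7] / [4] / [6];  Q = [1, 2, 5, 6] / [3] / [4]
  Insert 8 (step 7): P = [1, 3, 5, 7, 8] / [4] / [6];  Q = [1, 2, 5, 6, 7] / [3] / [4]
  Insert 2 (step 8): P = [1, 2, 5, 7, 8] / [3] / [4] / [6];  Q = [1, 2, 5, 6, 7] / [3] / [4] / [8]
Final shape: (5, 1, 1, 1).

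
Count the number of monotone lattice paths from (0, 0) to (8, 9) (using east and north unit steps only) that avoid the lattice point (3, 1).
Number of paths = 19162

Total paths from (0, 0) to (8, 9): C(17, 8) = 24310. Paths through (3, 1): (paths (0, 0) → (3, 1)) × (paths (3, 1) → (8, 9)) = C(4, 3) · C(13, 5) = 4 · 1287 = 5148. Avoidance count = 24310 − 5148 = 19162.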